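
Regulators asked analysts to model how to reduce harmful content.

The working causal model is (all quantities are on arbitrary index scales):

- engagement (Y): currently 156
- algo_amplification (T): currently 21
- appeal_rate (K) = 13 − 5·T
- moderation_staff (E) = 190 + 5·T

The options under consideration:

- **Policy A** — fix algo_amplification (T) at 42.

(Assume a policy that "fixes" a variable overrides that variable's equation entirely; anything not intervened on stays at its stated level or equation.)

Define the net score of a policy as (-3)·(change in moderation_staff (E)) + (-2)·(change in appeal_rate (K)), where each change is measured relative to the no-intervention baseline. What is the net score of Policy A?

-105

Baseline:
  T = 21
  K = 13 − 5·21 = -92
  E = 190 + 5·21 = 295
Policy A (T := 42):
  T = 42
  K = 13 − 5·42 = -197
  E = 190 + 5·42 = 400
ΔE = 400 − 295 = 105; ΔK = -197 − (-92) = -105
Score = (-3)·105 + (-2)·(-105) = -105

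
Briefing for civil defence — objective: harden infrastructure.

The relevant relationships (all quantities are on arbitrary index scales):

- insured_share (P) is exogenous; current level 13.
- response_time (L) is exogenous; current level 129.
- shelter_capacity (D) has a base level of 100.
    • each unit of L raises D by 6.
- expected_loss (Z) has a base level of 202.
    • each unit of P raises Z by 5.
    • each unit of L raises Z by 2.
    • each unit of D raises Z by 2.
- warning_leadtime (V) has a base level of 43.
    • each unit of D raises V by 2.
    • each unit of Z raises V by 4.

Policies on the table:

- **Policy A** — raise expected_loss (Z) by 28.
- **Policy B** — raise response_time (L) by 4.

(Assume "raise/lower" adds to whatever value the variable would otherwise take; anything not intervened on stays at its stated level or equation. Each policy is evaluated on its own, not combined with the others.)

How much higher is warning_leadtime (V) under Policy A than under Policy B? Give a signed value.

Policy A (Z + 28):
  P = 13
  L = 129
  D = 100 + 6·129 = 874
  Z = 202 + 5·13 + 2·129 + 2·874 (+28 from intervention) = 2301
  V = 43 + 2·874 + 4·2301 = 10995
Policy B (L + 4):
  P = 13
  L = 129 + 4 = 133
  D = 100 + 6·133 = 898
  Z = 202 + 5·13 + 2·133 + 2·898 = 2329
  V = 43 + 2·898 + 4·2329 = 11155
V: 10995 − 11155 = -160

-160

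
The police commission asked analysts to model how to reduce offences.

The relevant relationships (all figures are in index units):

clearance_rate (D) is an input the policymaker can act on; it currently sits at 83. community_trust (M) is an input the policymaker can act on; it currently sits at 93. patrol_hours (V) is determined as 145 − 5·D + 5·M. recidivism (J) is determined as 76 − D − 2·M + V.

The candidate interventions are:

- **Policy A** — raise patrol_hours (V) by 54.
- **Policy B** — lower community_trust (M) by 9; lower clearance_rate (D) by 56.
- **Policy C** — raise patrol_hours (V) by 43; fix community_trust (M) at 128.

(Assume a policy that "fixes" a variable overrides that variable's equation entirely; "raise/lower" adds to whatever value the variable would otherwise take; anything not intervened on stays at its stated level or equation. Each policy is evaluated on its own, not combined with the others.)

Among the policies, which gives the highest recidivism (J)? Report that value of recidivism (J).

311

Policy A (V + 54):
  D = 83
  M = 93
  V = 145 − 5·83 + 5·93 (+54 from intervention) = 249
  J = 76 − 83 − 2·93 + 249 = 56
Policy B (M − 9, D − 56):
  D = 83 − 56 = 27
  M = 93 − 9 = 84
  V = 145 − 5·27 + 5·84 = 430
  J = 76 − 27 − 2·84 + 430 = 311
Policy C (V + 43, M := 128):
  D = 83
  M = 128
  V = 145 − 5·83 + 5·128 (+43 from intervention) = 413
  J = 76 − 83 − 2·128 + 413 = 150
Comparing — Policy A: J=56, Policy B: J=311, Policy C: J=150. Highest is 311 (Policy B).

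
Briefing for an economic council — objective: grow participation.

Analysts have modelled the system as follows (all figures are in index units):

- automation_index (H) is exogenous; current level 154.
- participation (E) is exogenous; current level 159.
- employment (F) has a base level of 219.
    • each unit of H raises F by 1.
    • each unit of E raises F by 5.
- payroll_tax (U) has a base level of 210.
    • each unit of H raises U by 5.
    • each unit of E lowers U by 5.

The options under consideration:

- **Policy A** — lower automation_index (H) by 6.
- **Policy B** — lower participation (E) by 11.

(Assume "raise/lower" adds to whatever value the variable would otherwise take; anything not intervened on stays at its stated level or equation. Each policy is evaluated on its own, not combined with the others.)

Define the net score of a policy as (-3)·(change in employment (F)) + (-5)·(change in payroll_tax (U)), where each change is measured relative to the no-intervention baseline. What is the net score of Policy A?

168

Baseline:
  H = 154
  E = 159
  F = 219 + 154 + 5·159 = 1168
  U = 210 + 5·154 − 5·159 = 185
Policy A (H − 6):
  H = 154 − 6 = 148
  E = 159
  F = 219 + 148 + 5·159 = 1162
  U = 210 + 5·148 − 5·159 = 155
ΔF = 1162 − 1168 = -6; ΔU = 155 − 185 = -30
Score = (-3)·(-6) + (-5)·(-30) = 168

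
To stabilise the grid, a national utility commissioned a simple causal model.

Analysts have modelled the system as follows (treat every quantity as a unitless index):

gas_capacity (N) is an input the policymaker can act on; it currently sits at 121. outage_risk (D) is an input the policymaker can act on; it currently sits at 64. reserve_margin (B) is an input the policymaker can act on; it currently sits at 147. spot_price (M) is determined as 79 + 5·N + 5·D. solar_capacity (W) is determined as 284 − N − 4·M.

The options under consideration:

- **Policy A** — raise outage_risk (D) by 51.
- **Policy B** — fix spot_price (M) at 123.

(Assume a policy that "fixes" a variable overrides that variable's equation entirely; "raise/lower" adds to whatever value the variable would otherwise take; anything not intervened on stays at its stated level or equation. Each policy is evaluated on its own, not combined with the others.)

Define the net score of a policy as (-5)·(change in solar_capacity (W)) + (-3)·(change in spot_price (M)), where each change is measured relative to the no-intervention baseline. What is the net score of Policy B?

-14977

Baseline:
  N = 121
  D = 64
  M = 79 + 5·121 + 5·64 = 1004
  W = 284 − 121 − 4·1004 = -3853
Policy B (M := 123):
  N = 121
  D = 64
  M = 123
  W = 284 − 121 − 4·123 = -329
ΔW = -329 − (-3853) = 3524; ΔM = 123 − 1004 = -881
Score = (-5)·3524 + (-3)·(-881) = -14977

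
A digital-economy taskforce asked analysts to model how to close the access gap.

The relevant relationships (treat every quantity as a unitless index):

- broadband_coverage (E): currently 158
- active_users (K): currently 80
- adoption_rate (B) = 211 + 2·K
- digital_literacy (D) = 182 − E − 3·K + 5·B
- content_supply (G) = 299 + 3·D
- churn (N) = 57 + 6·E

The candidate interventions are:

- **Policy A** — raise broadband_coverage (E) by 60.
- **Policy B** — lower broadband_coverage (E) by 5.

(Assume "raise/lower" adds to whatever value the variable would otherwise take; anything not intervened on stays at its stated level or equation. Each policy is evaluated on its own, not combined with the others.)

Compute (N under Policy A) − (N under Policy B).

Policy A (E + 60):
  E = 158 + 60 = 218
  N = 57 + 6·218 = 1365
Policy B (E − 5):
  E = 158 − 5 = 153
  N = 57 + 6·153 = 975
N: 1365 − 975 = 390

390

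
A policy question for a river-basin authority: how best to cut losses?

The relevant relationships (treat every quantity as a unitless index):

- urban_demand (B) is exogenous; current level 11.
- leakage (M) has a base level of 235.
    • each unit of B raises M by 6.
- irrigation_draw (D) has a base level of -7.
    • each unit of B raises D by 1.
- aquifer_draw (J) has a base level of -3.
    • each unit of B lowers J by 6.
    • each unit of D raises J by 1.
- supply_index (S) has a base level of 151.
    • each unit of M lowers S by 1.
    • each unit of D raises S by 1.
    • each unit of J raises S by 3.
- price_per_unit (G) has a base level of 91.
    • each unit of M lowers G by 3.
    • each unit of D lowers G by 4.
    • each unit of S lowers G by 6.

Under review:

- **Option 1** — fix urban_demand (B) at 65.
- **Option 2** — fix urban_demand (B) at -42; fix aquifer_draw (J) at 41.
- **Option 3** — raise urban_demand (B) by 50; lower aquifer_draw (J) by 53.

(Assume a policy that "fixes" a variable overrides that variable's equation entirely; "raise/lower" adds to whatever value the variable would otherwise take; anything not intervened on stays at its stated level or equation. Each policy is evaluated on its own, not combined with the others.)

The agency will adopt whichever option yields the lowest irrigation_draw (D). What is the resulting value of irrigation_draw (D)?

-49

Option 1 (B := 65):
  B = 65
  D = -7 + 65 = 58
Option 2 (B := -42, J := 41):
  B = -42
  D = -7 + (-42) = -49
Option 3 (B + 50, J − 53):
  B = 11 + 50 = 61
  D = -7 + 61 = 54
Comparing — Option 1: D=58, Option 2: D=-49, Option 3: D=54. Lowest is -49 (Option 2).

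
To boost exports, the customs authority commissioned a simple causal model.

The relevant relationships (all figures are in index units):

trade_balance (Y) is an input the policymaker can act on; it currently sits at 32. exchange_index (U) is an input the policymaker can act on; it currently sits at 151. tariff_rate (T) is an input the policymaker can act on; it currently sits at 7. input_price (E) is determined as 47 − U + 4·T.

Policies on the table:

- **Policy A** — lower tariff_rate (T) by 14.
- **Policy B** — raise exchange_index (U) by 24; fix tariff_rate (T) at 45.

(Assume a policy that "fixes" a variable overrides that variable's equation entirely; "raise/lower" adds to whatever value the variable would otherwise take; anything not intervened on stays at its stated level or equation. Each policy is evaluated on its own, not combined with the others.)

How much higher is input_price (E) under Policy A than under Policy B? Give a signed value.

-184

Policy A (T − 14):
  U = 151
  T = 7 − 14 = -7
  E = 47 − 151 + 4·(-7) = -132
Policy B (U + 24, T := 45):
  U = 151 + 24 = 175
  T = 45
  E = 47 − 175 + 4·45 = 52
E: -132 − 52 = -184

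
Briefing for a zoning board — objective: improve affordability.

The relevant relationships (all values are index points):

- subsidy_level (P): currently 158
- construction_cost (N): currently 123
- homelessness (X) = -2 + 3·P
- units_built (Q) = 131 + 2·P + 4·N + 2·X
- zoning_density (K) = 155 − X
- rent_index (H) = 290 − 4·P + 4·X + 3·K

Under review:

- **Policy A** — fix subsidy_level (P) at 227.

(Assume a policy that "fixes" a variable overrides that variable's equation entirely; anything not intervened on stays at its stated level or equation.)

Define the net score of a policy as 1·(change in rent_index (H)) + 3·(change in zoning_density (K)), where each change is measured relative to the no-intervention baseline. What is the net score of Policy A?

Baseline:
  P = 158
  X = -2 + 3·158 = 472
  K = 155 − 472 = -317
  H = 290 − 4·158 + 4·472 + 3·(-317) = 595
Policy A (P := 227):
  P = 227
  X = -2 + 3·227 = 679
  K = 155 − 679 = -524
  H = 290 − 4·227 + 4·679 + 3·(-524) = 526
ΔH = 526 − 595 = -69; ΔK = -524 − (-317) = -207
Score = 1·(-69) + 3·(-207) = -690

-690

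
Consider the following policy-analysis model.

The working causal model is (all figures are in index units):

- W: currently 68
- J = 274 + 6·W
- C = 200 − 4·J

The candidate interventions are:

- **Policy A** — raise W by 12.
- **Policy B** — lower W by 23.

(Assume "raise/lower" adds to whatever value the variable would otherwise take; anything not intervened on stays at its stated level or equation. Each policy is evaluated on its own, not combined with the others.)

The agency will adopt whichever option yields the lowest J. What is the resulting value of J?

544

Policy A (W + 12):
  W = 68 + 12 = 80
  J = 274 + 6·80 = 754
Policy B (W − 23):
  W = 68 − 23 = 45
  J = 274 + 6·45 = 544
Comparing — Policy A: J=754, Policy B: J=544. Lowest is 544 (Policy B).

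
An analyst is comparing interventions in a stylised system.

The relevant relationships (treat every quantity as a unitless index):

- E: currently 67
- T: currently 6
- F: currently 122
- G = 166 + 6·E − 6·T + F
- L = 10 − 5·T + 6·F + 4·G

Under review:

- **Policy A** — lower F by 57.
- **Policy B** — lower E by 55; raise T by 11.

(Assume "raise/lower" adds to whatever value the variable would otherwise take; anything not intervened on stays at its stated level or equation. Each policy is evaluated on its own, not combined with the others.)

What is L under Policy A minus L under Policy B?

Policy A (F − 57):
  E = 67
  T = 6
  F = 122 − 57 = 65
  G = 166 + 6·67 − 6·6 + 65 = 597
  L = 10 − 5·6 + 6·65 + 4·597 = 2758
Policy B (E − 55, T + 11):
  E = 67 − 55 = 12
  T = 6 + 11 = 17
  F = 122
  G = 166 + 6·12 − 6·17 + 122 = 258
  L = 10 − 5·17 + 6·122 + 4·258 = 1689
L: 2758 − 1689 = 1069

1069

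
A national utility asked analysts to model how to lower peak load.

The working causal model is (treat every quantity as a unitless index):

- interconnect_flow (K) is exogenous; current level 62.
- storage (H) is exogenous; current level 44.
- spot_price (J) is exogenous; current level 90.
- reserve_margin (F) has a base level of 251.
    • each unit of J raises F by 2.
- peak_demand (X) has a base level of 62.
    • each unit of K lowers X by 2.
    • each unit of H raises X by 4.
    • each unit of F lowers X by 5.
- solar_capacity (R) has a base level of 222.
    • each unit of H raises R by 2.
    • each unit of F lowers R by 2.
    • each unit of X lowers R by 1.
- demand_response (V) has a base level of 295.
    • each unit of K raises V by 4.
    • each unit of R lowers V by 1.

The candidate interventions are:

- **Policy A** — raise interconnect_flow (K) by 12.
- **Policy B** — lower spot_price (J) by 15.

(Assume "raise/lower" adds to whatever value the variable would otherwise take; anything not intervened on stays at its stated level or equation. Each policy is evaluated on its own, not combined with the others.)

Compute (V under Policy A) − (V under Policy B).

Policy A (K + 12):
  K = 62 + 12 = 74
  H = 44
  J = 90
  F = 251 + 2·90 = 431
  X = 62 − 2·74 + 4·44 − 5·431 = -2065
  R = 222 + 2·44 − 2·431 − (-2065) = 1513
  V = 295 + 4·74 − 1513 = -922
Policy B (J − 15):
  K = 62
  H = 44
  J = 90 − 15 = 75
  F = 251 + 2·75 = 401
  X = 62 − 2·62 + 4·44 − 5·401 = -1891
  R = 222 + 2·44 − 2·401 − (-1891) = 1399
  V = 295 + 4·62 − 1399 = -856
V: -922 − (-856) = -66

-66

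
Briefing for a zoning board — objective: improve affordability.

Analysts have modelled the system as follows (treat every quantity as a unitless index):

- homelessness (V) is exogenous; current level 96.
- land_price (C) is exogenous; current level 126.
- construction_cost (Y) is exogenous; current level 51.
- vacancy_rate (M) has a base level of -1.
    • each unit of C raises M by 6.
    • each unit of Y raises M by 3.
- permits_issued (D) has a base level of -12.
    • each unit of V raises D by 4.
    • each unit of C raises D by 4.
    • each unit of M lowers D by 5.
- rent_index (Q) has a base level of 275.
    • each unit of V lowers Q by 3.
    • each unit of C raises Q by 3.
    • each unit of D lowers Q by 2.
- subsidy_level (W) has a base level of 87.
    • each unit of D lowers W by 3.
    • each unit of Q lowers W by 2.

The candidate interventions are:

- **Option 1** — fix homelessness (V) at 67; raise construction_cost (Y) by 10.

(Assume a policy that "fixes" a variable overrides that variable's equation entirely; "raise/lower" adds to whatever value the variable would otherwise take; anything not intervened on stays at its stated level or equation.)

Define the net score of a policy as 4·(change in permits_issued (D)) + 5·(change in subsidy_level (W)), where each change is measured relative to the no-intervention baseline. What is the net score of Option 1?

-3264

Baseline:
  V = 96
  C = 126
  Y = 51
  M = -1 + 6·126 + 3·51 = 908
  D = -12 + 4·96 + 4·126 − 5·908 = -3664
  Q = 275 − 3·96 + 3·126 − 2·(-3664) = 7693
  W = 87 − 3·(-3664) − 2·7693 = -4307
Option 1 (V := 67, Y + 10):
  V = 67
  C = 126
  Y = 51 + 10 = 61
  M = -1 + 6·126 + 3·61 = 938
  D = -12 + 4·67 + 4·126 − 5·938 = -3930
  Q = 275 − 3·67 + 3·126 − 2·(-3930) = 8312
  W = 87 − 3·(-3930) − 2·8312 = -4747
ΔD = -3930 − (-3664) = -266; ΔW = -4747 − (-4307) = -440
Score = 4·(-266) + 5·(-440) = -3264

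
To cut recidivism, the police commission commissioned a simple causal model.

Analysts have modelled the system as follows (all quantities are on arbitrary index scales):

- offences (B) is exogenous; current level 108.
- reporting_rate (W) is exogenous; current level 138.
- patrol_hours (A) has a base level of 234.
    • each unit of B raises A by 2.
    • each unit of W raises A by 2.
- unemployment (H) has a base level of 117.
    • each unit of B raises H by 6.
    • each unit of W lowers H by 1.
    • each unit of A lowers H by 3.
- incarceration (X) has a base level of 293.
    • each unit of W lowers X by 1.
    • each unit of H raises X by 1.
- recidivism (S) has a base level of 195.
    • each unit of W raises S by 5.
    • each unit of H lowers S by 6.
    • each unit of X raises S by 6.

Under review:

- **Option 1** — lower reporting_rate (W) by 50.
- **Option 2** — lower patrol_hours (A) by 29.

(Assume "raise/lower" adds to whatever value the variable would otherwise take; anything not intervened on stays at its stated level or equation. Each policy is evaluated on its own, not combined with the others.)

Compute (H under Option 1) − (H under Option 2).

Option 1 (W − 50):
  B = 108
  W = 138 − 50 = 88
  A = 234 + 2·108 + 2·88 = 626
  H = 117 + 6·108 − 88 − 3·626 = -1201
Option 2 (A − 29):
  B = 108
  W = 138
  A = 234 + 2·108 + 2·138 (−29 from intervention) = 697
  H = 117 + 6·108 − 138 − 3·697 = -1464
H: -1201 − (-1464) = 263

263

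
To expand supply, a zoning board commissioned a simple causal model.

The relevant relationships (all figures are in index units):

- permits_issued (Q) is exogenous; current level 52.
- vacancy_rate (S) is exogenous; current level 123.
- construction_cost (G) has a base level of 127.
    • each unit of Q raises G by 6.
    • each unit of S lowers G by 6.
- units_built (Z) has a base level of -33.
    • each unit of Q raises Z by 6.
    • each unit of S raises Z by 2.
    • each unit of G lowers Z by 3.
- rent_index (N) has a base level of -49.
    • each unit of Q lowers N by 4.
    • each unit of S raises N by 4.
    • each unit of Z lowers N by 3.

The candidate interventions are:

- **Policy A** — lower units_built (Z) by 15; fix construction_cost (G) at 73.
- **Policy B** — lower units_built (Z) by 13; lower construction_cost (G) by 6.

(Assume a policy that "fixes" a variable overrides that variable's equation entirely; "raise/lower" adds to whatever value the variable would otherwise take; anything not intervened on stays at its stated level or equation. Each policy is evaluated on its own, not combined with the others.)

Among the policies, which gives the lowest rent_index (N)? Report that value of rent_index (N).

-4046

Policy A (Z − 15, G := 73):
  Q = 52
  S = 123
  G = 73
  Z = -33 + 6·52 + 2·123 − 3·73 (−15 from intervention) = 291
  N = -49 − 4·52 + 4·123 − 3·291 = -638
Policy B (Z − 13, G − 6):
  Q = 52
  S = 123
  G = 127 + 6·52 − 6·123 (−6 from intervention) = -305
  Z = -33 + 6·52 + 2·123 − 3·(-305) (−13 from intervention) = 1427
  N = -49 − 4·52 + 4·123 − 3·1427 = -4046
Comparing — Policy A: N=-638, Policy B: N=-4046. Lowest is -4046 (Policy B).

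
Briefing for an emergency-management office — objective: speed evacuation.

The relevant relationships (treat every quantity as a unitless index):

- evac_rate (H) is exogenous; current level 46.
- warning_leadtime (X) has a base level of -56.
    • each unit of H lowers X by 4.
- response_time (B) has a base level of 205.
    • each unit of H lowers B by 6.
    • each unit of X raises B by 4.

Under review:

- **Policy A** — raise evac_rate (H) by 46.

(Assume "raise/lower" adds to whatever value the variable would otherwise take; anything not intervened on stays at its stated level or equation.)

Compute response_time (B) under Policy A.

-2043

Policy A (H + 46):
  H = 46 + 46 = 92
  X = -56 − 4·92 = -424
  B = 205 − 6·92 + 4·(-424) = -2043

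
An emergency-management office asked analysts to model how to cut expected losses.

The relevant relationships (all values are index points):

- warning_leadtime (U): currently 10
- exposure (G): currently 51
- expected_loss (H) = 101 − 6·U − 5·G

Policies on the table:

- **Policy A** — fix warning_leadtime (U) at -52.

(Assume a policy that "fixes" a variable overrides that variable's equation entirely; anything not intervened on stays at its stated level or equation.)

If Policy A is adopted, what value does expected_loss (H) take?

Policy A (U := -52):
  U = -52
  G = 51
  H = 101 − 6·(-52) − 5·51 = 158

158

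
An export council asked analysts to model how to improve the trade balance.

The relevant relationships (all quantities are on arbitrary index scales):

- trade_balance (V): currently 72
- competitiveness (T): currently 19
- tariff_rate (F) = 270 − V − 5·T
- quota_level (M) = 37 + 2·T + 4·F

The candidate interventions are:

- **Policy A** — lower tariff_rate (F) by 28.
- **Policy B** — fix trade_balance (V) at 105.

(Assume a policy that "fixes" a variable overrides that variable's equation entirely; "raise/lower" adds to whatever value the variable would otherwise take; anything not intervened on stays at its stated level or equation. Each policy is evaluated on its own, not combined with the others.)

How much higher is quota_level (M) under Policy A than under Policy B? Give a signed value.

20

Policy A (F − 28):
  V = 72
  T = 19
  F = 270 − 72 − 5·19 (−28 from intervention) = 75
  M = 37 + 2·19 + 4·75 = 375
Policy B (V := 105):
  V = 105
  T = 19
  F = 270 − 105 − 5·19 = 70
  M = 37 + 2·19 + 4·70 = 355
M: 375 − 355 = 20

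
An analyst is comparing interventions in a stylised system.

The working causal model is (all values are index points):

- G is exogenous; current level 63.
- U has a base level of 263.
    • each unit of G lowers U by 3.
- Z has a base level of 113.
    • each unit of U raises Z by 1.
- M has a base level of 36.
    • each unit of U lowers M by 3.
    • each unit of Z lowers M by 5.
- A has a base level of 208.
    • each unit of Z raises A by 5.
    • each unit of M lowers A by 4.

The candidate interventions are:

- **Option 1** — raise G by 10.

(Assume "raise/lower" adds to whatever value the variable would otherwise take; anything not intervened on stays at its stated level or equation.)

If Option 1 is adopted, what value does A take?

4517

Option 1 (G + 10):
  G = 63 + 10 = 73
  U = 263 − 3·73 = 44
  Z = 113 + 44 = 157
  M = 36 − 3·44 − 5·157 = -881
  A = 208 + 5·157 − 4·(-881) = 4517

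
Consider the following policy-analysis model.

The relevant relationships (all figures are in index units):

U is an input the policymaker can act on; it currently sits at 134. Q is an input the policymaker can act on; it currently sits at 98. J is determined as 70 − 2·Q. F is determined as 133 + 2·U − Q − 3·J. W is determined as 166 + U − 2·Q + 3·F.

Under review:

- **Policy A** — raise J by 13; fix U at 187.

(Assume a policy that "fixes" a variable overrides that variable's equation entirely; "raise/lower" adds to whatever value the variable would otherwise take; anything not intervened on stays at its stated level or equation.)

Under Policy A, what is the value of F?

Policy A (J + 13, U := 187):
  U = 187
  Q = 98
  J = 70 − 2·98 (+13 from intervention) = -113
  F = 133 + 2·187 − 98 − 3·(-113) = 748

748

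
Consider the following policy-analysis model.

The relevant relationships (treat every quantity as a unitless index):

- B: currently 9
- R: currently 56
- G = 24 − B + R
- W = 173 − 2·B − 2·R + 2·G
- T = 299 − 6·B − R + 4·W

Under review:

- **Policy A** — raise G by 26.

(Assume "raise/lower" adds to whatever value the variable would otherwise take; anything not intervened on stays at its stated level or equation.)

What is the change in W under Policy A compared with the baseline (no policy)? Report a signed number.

52

Baseline:
  B = 9
  R = 56
  G = 24 − 9 + 56 = 71
  W = 173 − 2·9 − 2·56 + 2·71 = 185
Policy A (G + 26):
  B = 9
  R = 56
  G = 24 − 9 + 56 (+26 from intervention) = 97
  W = 173 − 2·9 − 2·56 + 2·97 = 237
Change in W: 237 − 185 = 52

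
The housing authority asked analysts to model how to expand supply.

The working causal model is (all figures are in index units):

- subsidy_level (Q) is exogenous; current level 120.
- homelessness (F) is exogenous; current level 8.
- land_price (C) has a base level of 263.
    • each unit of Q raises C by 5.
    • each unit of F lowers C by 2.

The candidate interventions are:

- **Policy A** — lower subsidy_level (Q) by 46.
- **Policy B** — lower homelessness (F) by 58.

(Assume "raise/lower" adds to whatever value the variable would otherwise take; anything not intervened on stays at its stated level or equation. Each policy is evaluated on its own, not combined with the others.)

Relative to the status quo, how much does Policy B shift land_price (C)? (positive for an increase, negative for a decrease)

116

Baseline:
  Q = 120
  F = 8
  C = 263 + 5·120 − 2·8 = 847
Policy B (F − 58):
  Q = 120
  F = 8 − 58 = -50
  C = 263 + 5·120 − 2·(-50) = 963
Change in C: 963 − 847 = 116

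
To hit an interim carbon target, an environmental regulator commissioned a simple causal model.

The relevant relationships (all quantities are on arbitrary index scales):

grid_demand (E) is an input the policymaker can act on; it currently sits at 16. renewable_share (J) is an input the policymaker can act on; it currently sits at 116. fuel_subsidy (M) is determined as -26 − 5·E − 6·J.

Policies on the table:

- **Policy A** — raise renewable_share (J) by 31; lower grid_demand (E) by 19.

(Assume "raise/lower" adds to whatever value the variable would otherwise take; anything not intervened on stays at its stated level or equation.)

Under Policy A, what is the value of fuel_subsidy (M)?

-893

Policy A (J + 31, E − 19):
  E = 16 − 19 = -3
  J = 116 + 31 = 147
  M = -26 − 5·(-3) − 6·147 = -893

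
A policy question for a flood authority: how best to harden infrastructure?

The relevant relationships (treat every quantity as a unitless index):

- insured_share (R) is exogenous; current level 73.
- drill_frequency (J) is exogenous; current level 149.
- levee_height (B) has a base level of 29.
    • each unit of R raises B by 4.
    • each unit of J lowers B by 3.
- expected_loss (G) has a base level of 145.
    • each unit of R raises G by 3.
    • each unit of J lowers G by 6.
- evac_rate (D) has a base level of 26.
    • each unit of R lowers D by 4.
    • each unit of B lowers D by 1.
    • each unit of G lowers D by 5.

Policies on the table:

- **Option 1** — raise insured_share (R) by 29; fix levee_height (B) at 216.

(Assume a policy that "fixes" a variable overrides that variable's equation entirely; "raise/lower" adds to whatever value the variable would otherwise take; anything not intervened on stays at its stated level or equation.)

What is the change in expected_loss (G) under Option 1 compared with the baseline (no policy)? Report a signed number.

Baseline:
  R = 73
  J = 149
  G = 145 + 3·73 − 6·149 = -530
Option 1 (R + 29, B := 216):
  R = 73 + 29 = 102
  J = 149
  G = 145 + 3·102 − 6·149 = -443
Change in G: -443 − (-530) = 87

87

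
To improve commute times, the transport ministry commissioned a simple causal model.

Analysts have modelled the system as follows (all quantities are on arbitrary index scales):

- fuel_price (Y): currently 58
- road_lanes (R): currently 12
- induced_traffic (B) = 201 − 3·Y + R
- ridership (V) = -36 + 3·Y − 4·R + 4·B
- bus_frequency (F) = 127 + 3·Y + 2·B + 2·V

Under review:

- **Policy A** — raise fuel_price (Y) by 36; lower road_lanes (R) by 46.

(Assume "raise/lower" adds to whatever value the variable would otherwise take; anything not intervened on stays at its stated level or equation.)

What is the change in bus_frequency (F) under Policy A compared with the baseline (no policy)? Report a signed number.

-848

Baseline:
  Y = 58
  R = 12
  B = 201 − 3·58 + 12 = 39
  V = -36 + 3·58 − 4·12 + 4·39 = 246
  F = 127 + 3·58 + 2·39 + 2·246 = 871
Policy A (Y + 36, R − 46):
  Y = 58 + 36 = 94
  R = 12 − 46 = -34
  B = 201 − 3·94 + (-34) = -115
  V = -36 + 3·94 − 4·(-34) + 4·(-115) = -78
  F = 127 + 3·94 + 2·(-115) + 2·(-78) = 23
Change in F: 23 − 871 = -848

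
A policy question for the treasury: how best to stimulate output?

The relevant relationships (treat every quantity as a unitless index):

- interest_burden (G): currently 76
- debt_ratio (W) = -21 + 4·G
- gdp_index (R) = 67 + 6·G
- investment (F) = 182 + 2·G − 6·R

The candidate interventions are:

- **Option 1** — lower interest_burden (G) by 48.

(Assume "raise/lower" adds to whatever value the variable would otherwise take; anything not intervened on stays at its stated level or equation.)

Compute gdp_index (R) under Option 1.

Option 1 (G − 48):
  G = 76 − 48 = 28
  R = 67 + 6·28 = 235

235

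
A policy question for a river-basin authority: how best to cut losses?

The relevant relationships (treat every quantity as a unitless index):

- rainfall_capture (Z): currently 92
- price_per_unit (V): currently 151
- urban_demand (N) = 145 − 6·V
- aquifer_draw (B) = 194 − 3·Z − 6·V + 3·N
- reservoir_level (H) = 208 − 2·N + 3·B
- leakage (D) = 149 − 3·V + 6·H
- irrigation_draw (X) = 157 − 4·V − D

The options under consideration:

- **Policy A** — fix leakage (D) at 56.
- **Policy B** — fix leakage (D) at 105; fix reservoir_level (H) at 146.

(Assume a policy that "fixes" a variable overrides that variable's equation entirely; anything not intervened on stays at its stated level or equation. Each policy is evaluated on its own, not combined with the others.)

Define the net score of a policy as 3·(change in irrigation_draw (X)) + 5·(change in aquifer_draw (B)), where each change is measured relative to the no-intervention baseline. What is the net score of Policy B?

-146721

Baseline:
  Z = 92
  V = 151
  N = 145 − 6·151 = -761
  B = 194 − 3·92 − 6·151 + 3·(-761) = -3271
  H = 208 − 2·(-761) + 3·(-3271) = -8083
  D = 149 − 3·151 + 6·(-8083) = -48802
  X = 157 − 4·151 − (-48802) = 48355
Policy B (D := 105, H := 146):
  Z = 92
  V = 151
  N = 145 − 6·151 = -761
  B = 194 − 3·92 − 6·151 + 3·(-761) = -3271
  H = 146
  D = 105
  X = 157 − 4·151 − 105 = -552
ΔX = -552 − 48355 = -48907; ΔB = -3271 − (-3271) = 0
Score = 3·(-48907) + 5·0 = -146721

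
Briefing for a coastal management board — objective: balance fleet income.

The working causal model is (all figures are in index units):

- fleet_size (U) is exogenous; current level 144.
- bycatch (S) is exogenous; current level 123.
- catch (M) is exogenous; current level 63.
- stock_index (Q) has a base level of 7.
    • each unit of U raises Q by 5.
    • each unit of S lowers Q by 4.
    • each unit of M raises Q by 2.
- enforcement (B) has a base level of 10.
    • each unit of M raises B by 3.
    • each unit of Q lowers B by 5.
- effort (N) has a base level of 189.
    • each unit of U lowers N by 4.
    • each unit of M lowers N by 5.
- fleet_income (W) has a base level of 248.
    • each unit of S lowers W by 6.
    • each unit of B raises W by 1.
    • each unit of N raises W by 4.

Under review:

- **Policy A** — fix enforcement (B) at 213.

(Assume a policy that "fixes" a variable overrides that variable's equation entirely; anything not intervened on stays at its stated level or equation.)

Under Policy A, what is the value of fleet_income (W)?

Policy A (B := 213):
  U = 144
  S = 123
  M = 63
  Q = 7 + 5·144 − 4·123 + 2·63 = 361
  B = 213
  N = 189 − 4·144 − 5·63 = -702
  W = 248 − 6·123 + 213 + 4·(-702) = -3085

-3085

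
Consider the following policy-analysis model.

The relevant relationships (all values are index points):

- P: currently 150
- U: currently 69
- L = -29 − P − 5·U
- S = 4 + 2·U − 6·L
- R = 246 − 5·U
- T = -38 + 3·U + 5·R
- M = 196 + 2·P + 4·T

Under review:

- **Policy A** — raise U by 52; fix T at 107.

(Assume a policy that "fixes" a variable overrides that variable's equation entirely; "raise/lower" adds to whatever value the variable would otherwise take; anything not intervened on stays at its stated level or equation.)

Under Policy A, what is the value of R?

Policy A (U + 52, T := 107):
  U = 69 + 52 = 121
  R = 246 − 5·121 = -359

-359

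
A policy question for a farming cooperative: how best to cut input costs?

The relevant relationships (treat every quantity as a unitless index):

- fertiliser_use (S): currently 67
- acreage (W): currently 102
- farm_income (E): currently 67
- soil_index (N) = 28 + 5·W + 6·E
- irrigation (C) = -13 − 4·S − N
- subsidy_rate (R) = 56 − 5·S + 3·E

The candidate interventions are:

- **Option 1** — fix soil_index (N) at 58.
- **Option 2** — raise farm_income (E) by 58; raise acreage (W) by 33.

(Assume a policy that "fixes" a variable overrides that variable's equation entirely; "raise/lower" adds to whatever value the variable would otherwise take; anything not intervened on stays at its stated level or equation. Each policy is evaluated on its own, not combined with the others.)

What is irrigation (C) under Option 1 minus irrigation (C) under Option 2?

1395

Option 1 (N := 58):
  S = 67
  W = 102
  E = 67
  N = 58
  C = -13 − 4·67 − 58 = -339
Option 2 (E + 58, W + 33):
  S = 67
  W = 102 + 33 = 135
  E = 67 + 58 = 125
  N = 28 + 5·135 + 6·125 = 1453
  C = -13 − 4·67 − 1453 = -1734
C: -339 − (-1734) = 1395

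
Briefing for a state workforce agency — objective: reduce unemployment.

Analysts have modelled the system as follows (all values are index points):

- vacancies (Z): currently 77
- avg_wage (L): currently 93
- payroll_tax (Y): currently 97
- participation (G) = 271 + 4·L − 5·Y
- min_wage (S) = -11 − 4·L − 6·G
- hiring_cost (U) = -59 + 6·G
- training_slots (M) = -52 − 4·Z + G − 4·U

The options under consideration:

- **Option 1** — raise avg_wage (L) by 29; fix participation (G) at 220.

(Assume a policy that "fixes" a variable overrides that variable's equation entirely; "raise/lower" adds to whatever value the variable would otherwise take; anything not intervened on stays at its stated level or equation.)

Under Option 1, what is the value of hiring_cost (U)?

Option 1 (L + 29, G := 220):
  L = 93 + 29 = 122
  Y = 97
  G = 220
  U = -59 + 6·220 = 1261

1261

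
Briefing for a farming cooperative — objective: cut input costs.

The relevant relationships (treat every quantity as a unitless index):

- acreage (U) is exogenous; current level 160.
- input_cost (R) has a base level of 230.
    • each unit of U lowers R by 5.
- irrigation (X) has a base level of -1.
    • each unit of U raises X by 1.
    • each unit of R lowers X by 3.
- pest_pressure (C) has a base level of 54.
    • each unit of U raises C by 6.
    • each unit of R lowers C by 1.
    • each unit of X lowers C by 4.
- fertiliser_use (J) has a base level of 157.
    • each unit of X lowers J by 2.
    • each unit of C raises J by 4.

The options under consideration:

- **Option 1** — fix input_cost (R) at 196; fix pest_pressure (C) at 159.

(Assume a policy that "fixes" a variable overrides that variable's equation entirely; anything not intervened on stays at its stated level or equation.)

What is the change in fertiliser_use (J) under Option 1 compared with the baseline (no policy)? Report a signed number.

Baseline:
  U = 160
  R = 230 − 5·160 = -570
  X = -1 + 160 − 3·(-570) = 1869
  C = 54 + 6·160 − (-570) − 4·1869 = -5892
  J = 157 − 2·1869 + 4·(-5892) = -27149
Option 1 (R := 196, C := 159):
  U = 160
  R = 196
  X = -1 + 160 − 3·196 = -429
  C = 159
  J = 157 − 2·(-429) + 4·159 = 1651
Change in J: 1651 − (-27149) = 28800

28800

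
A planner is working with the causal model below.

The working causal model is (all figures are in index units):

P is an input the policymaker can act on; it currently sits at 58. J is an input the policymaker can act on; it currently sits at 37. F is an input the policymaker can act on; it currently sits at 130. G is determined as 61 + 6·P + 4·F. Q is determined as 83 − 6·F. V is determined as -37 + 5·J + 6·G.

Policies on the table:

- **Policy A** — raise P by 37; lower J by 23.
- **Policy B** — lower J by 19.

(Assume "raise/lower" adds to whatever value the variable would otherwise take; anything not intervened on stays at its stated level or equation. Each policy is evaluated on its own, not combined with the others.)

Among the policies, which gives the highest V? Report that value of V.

6939

Policy A (P + 37, J − 23):
  P = 58 + 37 = 95
  J = 37 − 23 = 14
  F = 130
  G = 61 + 6·95 + 4·130 = 1151
  V = -37 + 5·14 + 6·1151 = 6939
Policy B (J − 19):
  P = 58
  J = 37 − 19 = 18
  F = 130
  G = 61 + 6·58 + 4·130 = 929
  V = -37 + 5·18 + 6·929 = 5627
Comparing — Policy A: V=6939, Policy B: V=5627. Highest is 6939 (Policy A).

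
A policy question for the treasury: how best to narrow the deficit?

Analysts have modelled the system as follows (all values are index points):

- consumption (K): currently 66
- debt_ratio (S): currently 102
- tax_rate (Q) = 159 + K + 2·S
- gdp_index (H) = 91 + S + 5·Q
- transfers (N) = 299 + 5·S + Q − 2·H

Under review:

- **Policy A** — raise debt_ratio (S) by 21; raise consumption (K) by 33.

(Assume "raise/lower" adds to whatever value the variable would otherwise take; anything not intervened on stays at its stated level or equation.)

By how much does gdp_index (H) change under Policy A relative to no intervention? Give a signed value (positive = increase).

Baseline:
  K = 66
  S = 102
  Q = 159 + 66 + 2·102 = 429
  H = 91 + 102 + 5·429 = 2338
Policy A (S + 21, K + 33):
  K = 66 + 33 = 99
  S = 102 + 21 = 123
  Q = 159 + 99 + 2·123 = 504
  H = 91 + 123 + 5·504 = 2734
Change in H: 2734 − 2338 = 396

396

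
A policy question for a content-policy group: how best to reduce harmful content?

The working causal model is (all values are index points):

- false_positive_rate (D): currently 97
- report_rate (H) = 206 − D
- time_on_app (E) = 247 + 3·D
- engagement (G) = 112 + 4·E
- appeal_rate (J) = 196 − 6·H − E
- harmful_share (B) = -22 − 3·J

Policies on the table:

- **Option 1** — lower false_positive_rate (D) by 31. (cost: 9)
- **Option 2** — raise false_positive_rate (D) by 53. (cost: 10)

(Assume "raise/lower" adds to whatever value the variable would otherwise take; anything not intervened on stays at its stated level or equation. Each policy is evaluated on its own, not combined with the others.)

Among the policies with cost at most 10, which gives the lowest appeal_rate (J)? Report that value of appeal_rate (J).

Option 1 (D − 31):
  D = 97 − 31 = 66
  H = 206 − 66 = 140
  E = 247 + 3·66 = 445
  J = 196 − 6·140 − 445 = -1089
Option 2 (D + 53):
  D = 97 + 53 = 150
  H = 206 − 150 = 56
  E = 247 + 3·150 = 697
  J = 196 − 6·56 − 697 = -837
Comparing — Option 1: J=-1089, Option 2: J=-837. Lowest is -1089 (Option 1).

-1089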